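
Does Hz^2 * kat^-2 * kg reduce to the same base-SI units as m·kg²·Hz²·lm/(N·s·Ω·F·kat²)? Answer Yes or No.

Left side:
  Hz = 1/s = s⁻¹ (frequency is cycles per second).
  So Hz² = s⁻².
  kat = mol/s = s⁻¹·mol (catalytic activity).
  So kat⁻² = s²·mol⁻².
  Combining: Hz²·kat⁻²·kg = s⁻² · (s²·mol⁻²) · kg = kg·mol⁻².
Right side:
  Hz = 1/s = s⁻¹ (frequency is cycles per second).
  So Hz² = s⁻².
  N = kg·m/s² = kg·m·s⁻² (force = mass × acceleration).
  So N⁻¹ = kg⁻¹·m⁻¹·s².
  lm = cd·sr = cd (luminous flux; sr is dimensionless).
  Ω = V/A (resistance = voltage per current),
      = kg·m²·s⁻³·A⁻².
  So Ω⁻¹ = kg⁻¹·m⁻²·s³·A².
  F = C/V (capacitance = charge per voltage),
      = A·s/(kg·m²·s⁻³·A⁻¹) (substituting C and V),
      = kg⁻¹·m⁻²·s⁴·A².
  So F⁻¹ = kg·m²·s⁻⁴·A⁻².
  kat = mol/s = s⁻¹·mol (catalytic activity).
  So kat⁻² = s²·mol⁻².
  Combining: m·kg²·Hz²·N⁻¹·lm·s⁻¹·Ω⁻¹·F⁻¹·kat⁻² = m · kg² · s⁻² · (kg⁻¹·m⁻¹·s²) · cd · s⁻¹ · (kg⁻¹·m⁻²·s³·A²) · (kg·m²·s⁻⁴·A⁻²) · (s²·mol⁻²) = kg·mol⁻²·cd.
Left is kg·mol⁻²; right is kg·mol⁻²·cd — different.

No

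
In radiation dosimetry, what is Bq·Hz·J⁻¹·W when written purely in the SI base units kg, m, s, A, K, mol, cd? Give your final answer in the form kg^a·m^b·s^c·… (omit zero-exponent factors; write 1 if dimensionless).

Bq = s⁻¹.
Hz = s⁻¹.
J = kg·m²·s⁻².
So J⁻¹ = kg⁻¹·m⁻²·s².
W = kg·m²·s⁻³.
Combining: Bq·Hz·J⁻¹·W = s⁻¹ · s⁻¹ · (kg⁻¹·m⁻²·s²) · (kg·m²·s⁻³) = s⁻³.

s⁻³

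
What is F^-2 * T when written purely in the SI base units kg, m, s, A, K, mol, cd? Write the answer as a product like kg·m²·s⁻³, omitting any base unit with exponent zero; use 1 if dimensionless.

kg³·m⁴·s⁻¹⁰·A⁻⁵

F = C/V (capacitance = charge per voltage),
    = A·s/(kg·m²·s⁻³·A⁻¹) (substituting C and V),
    = kg⁻¹·m⁻²·s⁴·A².
So F⁻² = kg²·m⁴·s⁻⁸·A⁻⁴.
T = Wb/m² (flux density = flux per area),
    = kg·s⁻²·A⁻¹.
Combining: F⁻²·T = (kg²·m⁴·s⁻⁸·A⁻⁴) · (kg·s⁻²·A⁻¹) = kg³·m⁴·s⁻¹⁰·A⁻⁵.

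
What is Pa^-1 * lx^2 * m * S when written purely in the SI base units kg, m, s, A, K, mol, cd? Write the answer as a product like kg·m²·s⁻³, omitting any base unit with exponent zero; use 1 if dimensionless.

Pa = kg·m⁻¹·s⁻².
So Pa⁻¹ = kg⁻¹·m·s².
lx = m⁻²·cd.
So lx² = m⁻⁴·cd².
S = kg⁻¹·m⁻²·s³·A².
Combining: Pa⁻¹·lx²·m·S = (kg⁻¹·m·s²) · (m⁻⁴·cd²) · m · (kg⁻¹·m⁻²·s³·A²) = kg⁻²·m⁻⁴·s⁵·A²·cd².

kg⁻²·m⁻⁴·s⁵·A²·cd²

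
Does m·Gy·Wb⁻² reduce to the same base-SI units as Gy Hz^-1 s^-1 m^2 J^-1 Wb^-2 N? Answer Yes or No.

Left side:
  Gy = m²·s⁻².
  Wb = kg·m²·s⁻²·A⁻¹.
  So Wb⁻² = kg⁻²·m⁻⁴·s⁴·A².
  Combining: m·Gy·Wb⁻² = m · (m²·s⁻²) · (kg⁻²·m⁻⁴·s⁴·A²) = kg⁻²·m⁻¹·s²·A².
Right side:
  Gy = J/kg (absorbed dose = energy per mass),
      = m²·s⁻².
  Hz = 1/s = s⁻¹ (frequency is cycles per second).
  So Hz⁻¹ = s.
  J = N·m (work = force × distance),
      = kg·m²·s⁻².
  So J⁻¹ = kg⁻¹·m⁻²·s².
  Wb = V·s (flux: a volt is a weber per second),
      = kg·m²·s⁻²·A⁻¹.
  So Wb⁻² = kg⁻²·m⁻⁴·s⁴·A².
  N = kg·m/s² = kg·m·s⁻² (force = mass × acceleration).
  Combining: Gy·Hz⁻¹·s⁻¹·m²·J⁻¹·Wb⁻²·N = (m²·s⁻²) · s · s⁻¹ · m² · (kg⁻¹·m⁻²·s²) · (kg⁻²·m⁻⁴·s⁴·A²) · (kg·m·s⁻²) = kg⁻²·m⁻¹·s²·A².
Both reduce to kg⁻²·m⁻¹·s²·A².

Yes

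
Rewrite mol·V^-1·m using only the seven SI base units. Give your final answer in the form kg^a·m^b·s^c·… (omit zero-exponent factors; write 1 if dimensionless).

kg⁻¹·m⁻¹·s³·A·mol

V = kg·m²·s⁻³·A⁻¹.
So V⁻¹ = kg⁻¹·m⁻²·s³·A.
Combining: mol·V⁻¹·m = mol · (kg⁻¹·m⁻²·s³·A) · m = kg⁻¹·m⁻¹·s³·A·mol.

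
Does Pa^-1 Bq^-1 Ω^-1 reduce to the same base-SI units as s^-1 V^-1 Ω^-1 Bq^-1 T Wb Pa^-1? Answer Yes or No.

Left side:
  Pa = N/m² (pressure = force per area),
      = kg·m⁻¹·s⁻².
  So Pa⁻¹ = kg⁻¹·m·s².
  Bq = 1/s = s⁻¹ (activity is decays per second).
  So Bq⁻¹ = s.
  Ω = V/A (resistance = voltage per current),
      = kg·m²·s⁻³·A⁻².
  So Ω⁻¹ = kg⁻¹·m⁻²·s³·A².
  Combining: Pa⁻¹·Bq⁻¹·Ω⁻¹ = (kg⁻¹·m·s²) · s · (kg⁻¹·m⁻²·s³·A²) = kg⁻²·m⁻¹·s⁶·A².
Right side:
  V = W/A (potential = power per current),
      = kg·m²·s⁻³·A⁻¹.
  So V⁻¹ = kg⁻¹·m⁻²·s³·A.
  Ω = V/A (resistance = voltage per current),
      = kg·m²·s⁻³·A⁻².
  So Ω⁻¹ = kg⁻¹·m⁻²·s³·A².
  Bq = 1/s = s⁻¹ (activity is decays per second).
  So Bq⁻¹ = s.
  T = Wb/m² (flux density = flux per area),
      = kg·s⁻²·A⁻¹.
  Wb = V·s (flux: a volt is a weber per second),
      = kg·m²·s⁻²·A⁻¹.
  Pa = N/m² (pressure = force per area),
      = kg·m⁻¹·s⁻².
  So Pa⁻¹ = kg⁻¹·m·s².
  Combining: s⁻¹·V⁻¹·Ω⁻¹·Bq⁻¹·T·Wb·Pa⁻¹ = s⁻¹ · (kg⁻¹·m⁻²·s³·A) · (kg⁻¹·m⁻²·s³·A²) · s · (kg·s⁻²·A⁻¹) · (kg·m²·s⁻²·A⁻¹) · (kg⁻¹·m·s²) = kg⁻¹·m⁻¹·s⁴·A.
Left is kg⁻²·m⁻¹·s⁶·A²; right is kg⁻¹·m⁻¹·s⁴·A — different.

No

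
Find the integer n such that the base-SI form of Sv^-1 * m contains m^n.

-1

Sv = J/kg (equivalent dose = energy per mass),
    = m²·s⁻².
So Sv⁻¹ = m⁻²·s².
Combining: Sv⁻¹·m = (m⁻²·s²) · m = m⁻¹·s².
The exponent of m is -1.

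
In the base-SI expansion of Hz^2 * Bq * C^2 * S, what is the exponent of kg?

Hz = 1/s = s⁻¹ (frequency is cycles per second).
So Hz² = s⁻².
Bq = 1/s = s⁻¹ (activity is decays per second).
C = A·s = s·A (charge = current × time).
So C² = s²·A².
S = 1/Ω (conductance is reciprocal resistance),
    = kg⁻¹·m⁻²·s³·A².
Combining: Hz²·Bq·C²·S = s⁻² · s⁻¹ · (s²·A²) · (kg⁻¹·m⁻²·s³·A²) = kg⁻¹·m⁻²·s²·A⁴.
The exponent of kg is -1.

-1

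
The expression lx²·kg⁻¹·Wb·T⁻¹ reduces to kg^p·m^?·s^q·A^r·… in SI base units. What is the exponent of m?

lx = lm/m² (illuminance = luminous flux per area),
    = m⁻²·cd.
So lx² = m⁻⁴·cd².
Wb = V·s (flux: a volt is a weber per second),
    = kg·m²·s⁻²·A⁻¹.
T = Wb/m² (flux density = flux per area),
    = kg·s⁻²·A⁻¹.
So T⁻¹ = kg⁻¹·s²·A.
Combining: lx²·kg⁻¹·Wb·T⁻¹ = (m⁻⁴·cd²) · kg⁻¹ · (kg·m²·s⁻²·A⁻¹) · (kg⁻¹·s²·A) = kg⁻¹·m⁻²·cd².
The exponent of m is -2.

-2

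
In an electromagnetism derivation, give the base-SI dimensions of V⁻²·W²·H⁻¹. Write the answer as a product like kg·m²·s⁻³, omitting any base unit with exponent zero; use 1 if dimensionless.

kg⁻¹·m⁻²·s²·A⁴

V = W/A (potential = power per current),
    = kg·m²·s⁻³·A⁻¹.
So V⁻² = kg⁻²·m⁻⁴·s⁶·A².
W = J/s (power = energy per time),
    = kg·m²·s⁻³.
So W² = kg²·m⁴·s⁻⁶.
H = Wb/A (inductance = flux per current),
    = kg·m²·s⁻²·A⁻².
So H⁻¹ = kg⁻¹·m⁻²·s²·A².
Combining: V⁻²·W²·H⁻¹ = (kg⁻²·m⁻⁴·s⁶·A²) · (kg²·m⁴·s⁻⁶) · (kg⁻¹·m⁻²·s²·A²) = kg⁻¹·m⁻²·s²·A⁴.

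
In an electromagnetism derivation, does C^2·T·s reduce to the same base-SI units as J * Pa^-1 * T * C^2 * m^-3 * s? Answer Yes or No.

Yes

Left side:
  C = s·A.
  So C² = s²·A².
  T = kg·s⁻²·A⁻¹.
  Combining: C²·T·s = (s²·A²) · (kg·s⁻²·A⁻¹) · s = kg·s·A.
Right side:
  J = N·m (work = force × distance),
      = kg·m²·s⁻².
  Pa = N/m² (pressure = force per area),
      = kg·m⁻¹·s⁻².
  So Pa⁻¹ = kg⁻¹·m·s².
  T = Wb/m² (flux density = flux per area),
      = kg·s⁻²·A⁻¹.
  C = A·s = s·A (charge = current × time).
  So C² = s²·A².
  Combining: J·Pa⁻¹·T·C²·m⁻³·s = (kg·m²·s⁻²) · (kg⁻¹·m·s²) · (kg·s⁻²·A⁻¹) · (s²·A²) · m⁻³ · s = kg·s·A.
Both reduce to kg·s·A.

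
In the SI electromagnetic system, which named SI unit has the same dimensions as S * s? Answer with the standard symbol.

F

S = 1/Ω (conductance is reciprocal resistance),
    = kg⁻¹·m⁻²·s³·A².
Combining: S·s = (kg⁻¹·m⁻²·s³·A²) · s = kg⁻¹·m⁻²·s⁴·A².
kg⁻¹·m⁻²·s⁴·A² is the base-SI form of the farad.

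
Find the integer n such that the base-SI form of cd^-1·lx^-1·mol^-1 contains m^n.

lx = lm/m² (illuminance = luminous flux per area),
    = m⁻²·cd.
So lx⁻¹ = m²·cd⁻¹.
Combining: cd⁻¹·lx⁻¹·mol⁻¹ = cd⁻¹ · (m²·cd⁻¹) · mol⁻¹ = m²·mol⁻¹·cd⁻².
The exponent of m is 2.

2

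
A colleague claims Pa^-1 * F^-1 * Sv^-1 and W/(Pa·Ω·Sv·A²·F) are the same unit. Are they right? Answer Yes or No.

Yes

Left side:
  Pa = kg·m⁻¹·s⁻².
  So Pa⁻¹ = kg⁻¹·m·s².
  F = kg⁻¹·m⁻²·s⁴·A².
  So F⁻¹ = kg·m²·s⁻⁴·A⁻².
  Sv = m²·s⁻².
  So Sv⁻¹ = m⁻²·s².
  Combining: Pa⁻¹·F⁻¹·Sv⁻¹ = (kg⁻¹·m·s²) · (kg·m²·s⁻⁴·A⁻²) · (m⁻²·s²) = m·A⁻².
Right side:
  Pa = N/m² (pressure = force per area),
      = kg·m⁻¹·s⁻².
  So Pa⁻¹ = kg⁻¹·m·s².
  Ω = V/A (resistance = voltage per current),
      = kg·m²·s⁻³·A⁻².
  So Ω⁻¹ = kg⁻¹·m⁻²·s³·A².
  Sv = J/kg (equivalent dose = energy per mass),
      = m²·s⁻².
  So Sv⁻¹ = m⁻²·s².
  W = J/s (power = energy per time),
      = kg·m²·s⁻³.
  F = C/V (capacitance = charge per voltage),
      = A·s/(kg·m²·s⁻³·A⁻¹) (substituting C and V),
      = kg⁻¹·m⁻²·s⁴·A².
  So F⁻¹ = kg·m²·s⁻⁴·A⁻².
  Combining: Pa⁻¹·Ω⁻¹·Sv⁻¹·A⁻²·W·F⁻¹ = (kg⁻¹·m·s²) · (kg⁻¹·m⁻²·s³·A²) · (m⁻²·s²) · A⁻² · (kg·m²·s⁻³) · (kg·m²·s⁻⁴·A⁻²) = m·A⁻².
Both reduce to m·A⁻².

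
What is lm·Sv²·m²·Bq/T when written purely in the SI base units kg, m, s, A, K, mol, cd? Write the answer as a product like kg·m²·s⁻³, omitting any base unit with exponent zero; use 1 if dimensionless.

kg⁻¹·m⁶·s⁻³·A·cd

lm = cd.
Sv = m²·s⁻².
So Sv² = m⁴·s⁻⁴.
T = kg·s⁻²·A⁻¹.
So T⁻¹ = kg⁻¹·s²·A.
Bq = s⁻¹.
Combining: lm·Sv²·m²·T⁻¹·Bq = cd · (m⁴·s⁻⁴) · m² · (kg⁻¹·s²·A) · s⁻¹ = kg⁻¹·m⁶·s⁻³·A·cd.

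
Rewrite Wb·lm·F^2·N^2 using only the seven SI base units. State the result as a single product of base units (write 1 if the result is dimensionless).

kg·s²·A³·cd

Wb = V·s (flux: a volt is a weber per second),
    = kg·m²·s⁻²·A⁻¹.
lm = cd·sr = cd (luminous flux; sr is dimensionless).
F = C/V (capacitance = charge per voltage),
    = A·s/(kg·m²·s⁻³·A⁻¹) (substituting C and V),
    = kg⁻¹·m⁻²·s⁴·A².
So F² = kg⁻²·m⁻⁴·s⁸·A⁴.
N = kg·m/s² = kg·m·s⁻² (force = mass × acceleration).
So N² = kg²·m²·s⁻⁴.
Combining: Wb·lm·F²·N² = (kg·m²·s⁻²·A⁻¹) · cd · (kg⁻²·m⁻⁴·s⁸·A⁴) · (kg²·m²·s⁻⁴) = kg·s²·A³·cd.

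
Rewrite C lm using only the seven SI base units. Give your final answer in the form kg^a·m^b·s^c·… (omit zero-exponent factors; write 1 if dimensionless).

s·A·cd

C = A·s = s·A (charge = current × time).
lm = cd·sr = cd (luminous flux; sr is dimensionless).
Combining: C·lm = (s·A) · cd = s·A·cd.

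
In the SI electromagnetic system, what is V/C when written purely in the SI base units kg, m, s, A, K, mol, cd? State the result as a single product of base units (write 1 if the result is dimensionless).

kg·m²·s⁻⁴·A⁻²

C = s·A.
So C⁻¹ = s⁻¹·A⁻¹.
V = kg·m²·s⁻³·A⁻¹.
Combining: C⁻¹·V = (s⁻¹·A⁻¹) · (kg·m²·s⁻³·A⁻¹) = kg·m²·s⁻⁴·A⁻².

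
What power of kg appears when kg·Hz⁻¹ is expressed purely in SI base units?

1

Hz = 1/s = s⁻¹ (frequency is cycles per second).
So Hz⁻¹ = s.
Combining: kg·Hz⁻¹ = kg · s = kg·s.
The exponent of kg is 1.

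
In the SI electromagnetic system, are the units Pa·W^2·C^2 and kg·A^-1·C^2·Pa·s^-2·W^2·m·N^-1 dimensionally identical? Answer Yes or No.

No

Left side:
  Pa = N/m² (pressure = force per area),
      = kg·m⁻¹·s⁻².
  W = J/s (power = energy per time),
      = kg·m²·s⁻³.
  So W² = kg²·m⁴·s⁻⁶.
  C = A·s = s·A (charge = current × time).
  So C² = s²·A².
  Combining: Pa·W²·C² = (kg·m⁻¹·s⁻²) · (kg²·m⁴·s⁻⁶) · (s²·A²) = kg³·m³·s⁻⁶·A².
Right side:
  C = A·s = s·A (charge = current × time).
  So C² = s²·A².
  Pa = N/m² (pressure = force per area),
      = kg·m⁻¹·s⁻².
  W = J/s (power = energy per time),
      = kg·m²·s⁻³.
  So W² = kg²·m⁴·s⁻⁶.
  N = kg·m/s² = kg·m·s⁻² (force = mass × acceleration).
  So N⁻¹ = kg⁻¹·m⁻¹·s².
  Combining: kg·A⁻¹·C²·Pa·s⁻²·W²·m·N⁻¹ = kg · A⁻¹ · (s²·A²) · (kg·m⁻¹·s⁻²) · s⁻² · (kg²·m⁴·s⁻⁶) · m · (kg⁻¹·m⁻¹·s²) = kg³·m³·s⁻⁶·A.
Left is kg³·m³·s⁻⁶·A²; right is kg³·m³·s⁻⁶·A — different.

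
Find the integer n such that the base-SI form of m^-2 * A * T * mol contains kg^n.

T = Wb/m² (flux density = flux per area),
    = kg·s⁻²·A⁻¹.
Combining: m⁻²·A·T·mol = m⁻² · A · (kg·s⁻²·A⁻¹) · mol = kg·m⁻²·s⁻²·mol.
The exponent of kg is 1.

1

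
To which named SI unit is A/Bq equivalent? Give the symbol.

Bq = s⁻¹.
So Bq⁻¹ = s.
Combining: A·Bq⁻¹ = A · s = s·A.
s·A is the base-SI form of the coulomb.

C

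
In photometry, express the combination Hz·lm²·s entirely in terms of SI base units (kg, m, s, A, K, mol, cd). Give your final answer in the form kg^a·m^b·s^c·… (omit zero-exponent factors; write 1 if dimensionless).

Hz = s⁻¹.
lm = cd.
So lm² = cd².
Combining: Hz·lm²·s = s⁻¹ · cd² · s = cd².

cd²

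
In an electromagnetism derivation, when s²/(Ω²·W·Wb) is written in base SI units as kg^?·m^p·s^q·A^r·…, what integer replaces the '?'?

Ω = kg·m²·s⁻³·A⁻².
So Ω⁻² = kg⁻²·m⁻⁴·s⁶·A⁴.
W = kg·m²·s⁻³.
So W⁻¹ = kg⁻¹·m⁻²·s³.
Wb = kg·m²·s⁻²·A⁻¹.
So Wb⁻¹ = kg⁻¹·m⁻²·s²·A.
Combining: Ω⁻²·s²·W⁻¹·Wb⁻¹ = (kg⁻²·m⁻⁴·s⁶·A⁴) · s² · (kg⁻¹·m⁻²·s³) · (kg⁻¹·m⁻²·s²·A) = kg⁻⁴·m⁻⁸·s¹³·A⁵.
The exponent of kg is -4.

-4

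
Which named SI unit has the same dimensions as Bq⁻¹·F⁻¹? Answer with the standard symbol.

Bq = 1/s = s⁻¹ (activity is decays per second).
So Bq⁻¹ = s.
F = C/V (capacitance = charge per voltage),
    = A·s/(kg·m²·s⁻³·A⁻¹) (substituting C and V),
    = kg⁻¹·m⁻²·s⁴·A².
So F⁻¹ = kg·m²·s⁻⁴·A⁻².
Combining: Bq⁻¹·F⁻¹ = s · (kg·m²·s⁻⁴·A⁻²) = kg·m²·s⁻³·A⁻².
kg·m²·s⁻³·A⁻² is the base-SI form of the ohm.

Ω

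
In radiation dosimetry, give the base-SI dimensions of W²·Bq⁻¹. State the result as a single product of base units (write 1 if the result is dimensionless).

W = kg·m²·s⁻³.
So W² = kg²·m⁴·s⁻⁶.
Bq = s⁻¹.
So Bq⁻¹ = s.
Combining: W²·Bq⁻¹ = (kg²·m⁴·s⁻⁶) · s = kg²·m⁴·s⁻⁵.

kg²·m⁴·s⁻⁵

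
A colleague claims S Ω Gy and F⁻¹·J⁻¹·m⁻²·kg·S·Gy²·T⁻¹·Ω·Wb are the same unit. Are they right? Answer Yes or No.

Left side:
  S = 1/Ω (conductance is reciprocal resistance),
      = kg⁻¹·m⁻²·s³·A².
  Ω = V/A (resistance = voltage per current),
      = kg·m²·s⁻³·A⁻².
  Gy = J/kg (absorbed dose = energy per mass),
      = m²·s⁻².
  Combining: S·Ω·Gy = (kg⁻¹·m⁻²·s³·A²) · (kg·m²·s⁻³·A⁻²) · (m²·s⁻²) = m²·s⁻².
Right side:
  F = kg⁻¹·m⁻²·s⁴·A².
  So F⁻¹ = kg·m²·s⁻⁴·A⁻².
  J = kg·m²·s⁻².
  So J⁻¹ = kg⁻¹·m⁻²·s².
  S = kg⁻¹·m⁻²·s³·A².
  Gy = m²·s⁻².
  So Gy² = m⁴·s⁻⁴.
  T = kg·s⁻²·A⁻¹.
  So T⁻¹ = kg⁻¹·s²·A.
  Ω = kg·m²·s⁻³·A⁻².
  Wb = kg·m²·s⁻²·A⁻¹.
  Combining: F⁻¹·J⁻¹·m⁻²·kg·S·Gy²·T⁻¹·Ω·Wb = (kg·m²·s⁻⁴·A⁻²) · (kg⁻¹·m⁻²·s²) · m⁻² · kg · (kg⁻¹·m⁻²·s³·A²) · (m⁴·s⁻⁴) · (kg⁻¹·s²·A) · (kg·m²·s⁻³·A⁻²) · (kg·m²·s⁻²·A⁻¹) = kg·m⁴·s⁻⁶·A⁻².
Left is m²·s⁻²; right is kg·m⁴·s⁻⁶·A⁻² — different.

No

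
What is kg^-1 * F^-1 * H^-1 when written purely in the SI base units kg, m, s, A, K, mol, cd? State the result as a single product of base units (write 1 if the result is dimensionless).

F = kg⁻¹·m⁻²·s⁴·A².
So F⁻¹ = kg·m²·s⁻⁴·A⁻².
H = kg·m²·s⁻²·A⁻².
So H⁻¹ = kg⁻¹·m⁻²·s²·A².
Combining: kg⁻¹·F⁻¹·H⁻¹ = kg⁻¹ · (kg·m²·s⁻⁴·A⁻²) · (kg⁻¹·m⁻²·s²·A²) = kg⁻¹·s⁻².

kg⁻¹·s⁻²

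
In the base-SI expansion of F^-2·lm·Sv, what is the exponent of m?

6

F = kg⁻¹·m⁻²·s⁴·A².
So F⁻² = kg²·m⁴·s⁻⁸·A⁻⁴.
lm = cd.
Sv = m²·s⁻².
Combining: F⁻²·lm·Sv = (kg²·m⁴·s⁻⁸·A⁻⁴) · cd · (m²·s⁻²) = kg²·m⁶·s⁻¹⁰·A⁻⁴·cd.
The exponent of m is 6.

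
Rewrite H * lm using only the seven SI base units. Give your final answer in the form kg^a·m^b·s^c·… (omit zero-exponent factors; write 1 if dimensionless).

H = Wb/A (inductance = flux per current),
    = kg·m²·s⁻²·A⁻².
lm = cd·sr = cd (luminous flux; sr is dimensionless).
Combining: H·lm = (kg·m²·s⁻²·A⁻²) · cd = kg·m²·s⁻²·A⁻²·cd.

kg·m²·s⁻²·A⁻²·cd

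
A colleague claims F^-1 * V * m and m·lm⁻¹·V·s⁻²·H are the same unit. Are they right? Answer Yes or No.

Left side:
  F = C/V (capacitance = charge per voltage),
      = A·s/(kg·m²·s⁻³·A⁻¹) (substituting C and V),
      = kg⁻¹·m⁻²·s⁴·A².
  So F⁻¹ = kg·m²·s⁻⁴·A⁻².
  V = W/A (potential = power per current),
      = kg·m²·s⁻³·A⁻¹.
  Combining: F⁻¹·V·m = (kg·m²·s⁻⁴·A⁻²) · (kg·m²·s⁻³·A⁻¹) · m = kg²·m⁵·s⁻⁷·A⁻³.
Right side:
  lm = cd·sr = cd (luminous flux; sr is dimensionless).
  So lm⁻¹ = cd⁻¹.
  V = W/A (potential = power per current),
      = kg·m²·s⁻³·A⁻¹.
  H = Wb/A (inductance = flux per current),
      = kg·m²·s⁻²·A⁻².
  Combining: m·lm⁻¹·V·s⁻²·H = m · cd⁻¹ · (kg·m²·s⁻³·A⁻¹) · s⁻² · (kg·m²·s⁻²·A⁻²) = kg²·m⁵·s⁻⁷·A⁻³·cd⁻¹.
Left is kg²·m⁵·s⁻⁷·A⁻³; right is kg²·m⁵·s⁻⁷·A⁻³·cd⁻¹ — different.

No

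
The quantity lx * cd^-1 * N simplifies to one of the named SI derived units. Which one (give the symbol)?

Pa

lx = lm/m² (illuminance = luminous flux per area),
    = m⁻²·cd.
N = kg·m/s² = kg·m·s⁻² (force = mass × acceleration).
Combining: lx·cd⁻¹·N = (m⁻²·cd) · cd⁻¹ · (kg·m·s⁻²) = kg·m⁻¹·s⁻².
kg·m⁻¹·s⁻² is the base-SI form of the pascal.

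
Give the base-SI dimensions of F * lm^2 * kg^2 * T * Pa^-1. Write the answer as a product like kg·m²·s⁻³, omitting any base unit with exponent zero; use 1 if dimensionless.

kg·m⁻¹·s⁴·A·cd²

F = C/V (capacitance = charge per voltage),
    = A·s/(kg·m²·s⁻³·A⁻¹) (substituting C and V),
    = kg⁻¹·m⁻²·s⁴·A².
lm = cd·sr = cd (luminous flux; sr is dimensionless).
So lm² = cd².
T = Wb/m² (flux density = flux per area),
    = kg·s⁻²·A⁻¹.
Pa = N/m² (pressure = force per area),
    = kg·m⁻¹·s⁻².
So Pa⁻¹ = kg⁻¹·m·s².
Combining: F·lm²·kg²·T·Pa⁻¹ = (kg⁻¹·m⁻²·s⁴·A²) · cd² · kg² · (kg·s⁻²·A⁻¹) · (kg⁻¹·m·s²) = kg·m⁻¹·s⁴·A·cd².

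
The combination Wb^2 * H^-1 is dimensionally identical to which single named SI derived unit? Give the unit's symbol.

J

Wb = kg·m²·s⁻²·A⁻¹.
So Wb² = kg²·m⁴·s⁻⁴·A⁻².
H = kg·m²·s⁻²·A⁻².
So H⁻¹ = kg⁻¹·m⁻²·s²·A².
Combining: Wb²·H⁻¹ = (kg²·m⁴·s⁻⁴·A⁻²) · (kg⁻¹·m⁻²·s²·A²) = kg·m²·s⁻².
kg·m²·s⁻² is the base-SI form of the joule.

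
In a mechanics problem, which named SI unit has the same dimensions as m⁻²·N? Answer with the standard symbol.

N = kg·m/s² = kg·m·s⁻² (force = mass × acceleration).
Combining: m⁻²·N = m⁻² · (kg·m·s⁻²) = kg·m⁻¹·s⁻².
kg·m⁻¹·s⁻² is the base-SI form of the pascal.

Pa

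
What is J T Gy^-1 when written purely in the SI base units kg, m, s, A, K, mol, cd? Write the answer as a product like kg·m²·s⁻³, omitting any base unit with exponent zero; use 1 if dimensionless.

J = kg·m²·s⁻².
T = kg·s⁻²·A⁻¹.
Gy = m²·s⁻².
So Gy⁻¹ = m⁻²·s².
Combining: J·T·Gy⁻¹ = (kg·m²·s⁻²) · (kg·s⁻²·A⁻¹) · (m⁻²·s²) = kg²·s⁻²·A⁻¹.

kg²·s⁻²·A⁻¹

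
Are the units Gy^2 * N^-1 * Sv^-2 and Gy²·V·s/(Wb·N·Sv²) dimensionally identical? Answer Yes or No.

Yes

Left side:
  Gy = J/kg (absorbed dose = energy per mass),
      = m²·s⁻².
  So Gy² = m⁴·s⁻⁴.
  N = kg·m/s² = kg·m·s⁻² (force = mass × acceleration).
  So N⁻¹ = kg⁻¹·m⁻¹·s².
  Sv = J/kg (equivalent dose = energy per mass),
      = m²·s⁻².
  So Sv⁻² = m⁻⁴·s⁴.
  Combining: Gy²·N⁻¹·Sv⁻² = (m⁴·s⁻⁴) · (kg⁻¹·m⁻¹·s²) · (m⁻⁴·s⁴) = kg⁻¹·m⁻¹·s².
Right side:
  Wb = V·s (flux: a volt is a weber per second),
      = kg·m²·s⁻²·A⁻¹.
  So Wb⁻¹ = kg⁻¹·m⁻²·s²·A.
  N = kg·m/s² = kg·m·s⁻² (force = mass × acceleration).
  So N⁻¹ = kg⁻¹·m⁻¹·s².
  Gy = J/kg (absorbed dose = energy per mass),
      = m²·s⁻².
  So Gy² = m⁴·s⁻⁴.
  V = W/A (potential = power per current),
      = kg·m²·s⁻³·A⁻¹.
  Sv = J/kg (equivalent dose = energy per mass),
      = m²·s⁻².
  So Sv⁻² = m⁻⁴·s⁴.
  Combining: Wb⁻¹·N⁻¹·Gy²·V·Sv⁻²·s = (kg⁻¹·m⁻²·s²·A) · (kg⁻¹·m⁻¹·s²) · (m⁴·s⁻⁴) · (kg·m²·s⁻³·A⁻¹) · (m⁻⁴·s⁴) · s = kg⁻¹·m⁻¹·s².
Both reduce to kg⁻¹·m⁻¹·s².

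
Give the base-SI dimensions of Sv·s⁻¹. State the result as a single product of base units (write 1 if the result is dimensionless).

m²·s⁻³

Sv = J/kg (equivalent dose = energy per mass),
    = m²·s⁻².
Combining: Sv·s⁻¹ = (m²·s⁻²) · s⁻¹ = m²·s⁻³.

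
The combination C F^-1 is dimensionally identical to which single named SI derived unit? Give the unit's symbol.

V

C = A·s = s·A (charge = current × time).
F = C/V (capacitance = charge per voltage),
    = A·s/(kg·m²·s⁻³·A⁻¹) (substituting C and V),
    = kg⁻¹·m⁻²·s⁴·A².
So F⁻¹ = kg·m²·s⁻⁴·A⁻².
Combining: C·F⁻¹ = (s·A) · (kg·m²·s⁻⁴·A⁻²) = kg·m²·s⁻³·A⁻¹.
kg·m²·s⁻³·A⁻¹ is the base-SI form of the volt.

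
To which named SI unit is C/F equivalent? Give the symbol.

C = A·s = s·A (charge = current × time).
F = C/V (capacitance = charge per voltage),
    = A·s/(kg·m²·s⁻³·A⁻¹) (substituting C and V),
    = kg⁻¹·m⁻²·s⁴·A².
So F⁻¹ = kg·m²·s⁻⁴·A⁻².
Combining: C·F⁻¹ = (s·A) · (kg·m²·s⁻⁴·A⁻²) = kg·m²·s⁻³·A⁻¹.
kg·m²·s⁻³·A⁻¹ is the base-SI form of the volt.

V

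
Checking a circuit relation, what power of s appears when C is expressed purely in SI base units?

C = A·s = s·A (charge = current × time).
The exponent of s is 1.

1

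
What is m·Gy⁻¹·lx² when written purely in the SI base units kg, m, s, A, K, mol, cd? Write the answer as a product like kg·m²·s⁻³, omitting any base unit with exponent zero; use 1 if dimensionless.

Gy = m²·s⁻².
So Gy⁻¹ = m⁻²·s².
lx = m⁻²·cd.
So lx² = m⁻⁴·cd².
Combining: m·Gy⁻¹·lx² = m · (m⁻²·s²) · (m⁻⁴·cd²) = m⁻⁵·s²·cd².

m⁻⁵·s²·cd²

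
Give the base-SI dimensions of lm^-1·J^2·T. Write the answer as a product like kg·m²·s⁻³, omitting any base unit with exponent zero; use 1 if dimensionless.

kg³·m⁴·s⁻⁶·A⁻¹·cd⁻¹

lm = cd·sr = cd (luminous flux; sr is dimensionless).
So lm⁻¹ = cd⁻¹.
J = N·m (work = force × distance),
    = kg·m²·s⁻².
So J² = kg²·m⁴·s⁻⁴.
T = Wb/m² (flux density = flux per area),
    = kg·s⁻²·A⁻¹.
Combining: lm⁻¹·J²·T = cd⁻¹ · (kg²·m⁴·s⁻⁴) · (kg·s⁻²·A⁻¹) = kg³·m⁴·s⁻⁶·A⁻¹·cd⁻¹.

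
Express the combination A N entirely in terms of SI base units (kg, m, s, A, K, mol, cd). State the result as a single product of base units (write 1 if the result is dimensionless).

kg·m·s⁻²·A

N = kg·m/s² = kg·m·s⁻² (force = mass × acceleration).
Combining: A·N = A · (kg·m·s⁻²) = kg·m·s⁻²·A.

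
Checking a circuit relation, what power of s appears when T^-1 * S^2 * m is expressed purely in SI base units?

8

T = kg·s⁻²·A⁻¹.
So T⁻¹ = kg⁻¹·s²·A.
S = kg⁻¹·m⁻²·s³·A².
So S² = kg⁻²·m⁻⁴·s⁶·A⁴.
Combining: T⁻¹·S²·m = (kg⁻¹·s²·A) · (kg⁻²·m⁻⁴·s⁶·A⁴) · m = kg⁻³·m⁻³·s⁸·A⁵.
The exponent of s is 8.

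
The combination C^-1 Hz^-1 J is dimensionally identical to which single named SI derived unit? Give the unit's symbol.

Wb

C = s·A.
So C⁻¹ = s⁻¹·A⁻¹.
Hz = s⁻¹.
So Hz⁻¹ = s.
J = kg·m²·s⁻².
Combining: C⁻¹·Hz⁻¹·J = (s⁻¹·A⁻¹) · s · (kg·m²·s⁻²) = kg·m²·s⁻²·A⁻¹.
kg·m²·s⁻²·A⁻¹ is the base-SI form of the weber.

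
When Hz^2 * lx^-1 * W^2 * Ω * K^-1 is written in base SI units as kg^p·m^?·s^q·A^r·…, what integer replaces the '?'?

8

Hz = 1/s = s⁻¹ (frequency is cycles per second).
So Hz² = s⁻².
lx = lm/m² (illuminance = luminous flux per area),
    = m⁻²·cd.
So lx⁻¹ = m²·cd⁻¹.
W = J/s (power = energy per time),
    = kg·m²·s⁻³.
So W² = kg²·m⁴·s⁻⁶.
Ω = V/A (resistance = voltage per current),
    = kg·m²·s⁻³·A⁻².
Combining: Hz²·lx⁻¹·W²·Ω·K⁻¹ = s⁻² · (m²·cd⁻¹) · (kg²·m⁴·s⁻⁶) · (kg·m²·s⁻³·A⁻²) · K⁻¹ = kg³·m⁸·s⁻¹¹·A⁻²·K⁻¹·cd⁻¹.
The exponent of m is 8.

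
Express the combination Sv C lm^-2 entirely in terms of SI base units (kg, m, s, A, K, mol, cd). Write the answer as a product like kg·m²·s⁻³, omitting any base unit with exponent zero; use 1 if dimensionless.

Sv = J/kg (equivalent dose = energy per mass),
    = m²·s⁻².
C = A·s = s·A (charge = current × time).
lm = cd·sr = cd (luminous flux; sr is dimensionless).
So lm⁻² = cd⁻².
Combining: Sv·C·lm⁻² = (m²·s⁻²) · (s·A) · cd⁻² = m²·s⁻¹·A·cd⁻².

m²·s⁻¹·A·cd⁻²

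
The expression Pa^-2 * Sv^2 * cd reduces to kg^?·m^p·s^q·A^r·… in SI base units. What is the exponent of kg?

-2

Pa = kg·m⁻¹·s⁻².
So Pa⁻² = kg⁻²·m²·s⁴.
Sv = m²·s⁻².
So Sv² = m⁴·s⁻⁴.
Combining: Pa⁻²·Sv²·cd = (kg⁻²·m²·s⁴) · (m⁴·s⁻⁴) · cd = kg⁻²·m⁶·cd.
The exponent of kg is -2.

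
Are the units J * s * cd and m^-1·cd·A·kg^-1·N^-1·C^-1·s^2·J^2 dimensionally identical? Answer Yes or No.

No

Left side:
  J = kg·m²·s⁻².
  Combining: J·s·cd = (kg·m²·s⁻²) · s · cd = kg·m²·s⁻¹·cd.
Right side:
  N = kg·m·s⁻².
  So N⁻¹ = kg⁻¹·m⁻¹·s².
  C = s·A.
  So C⁻¹ = s⁻¹·A⁻¹.
  J = kg·m²·s⁻².
  So J² = kg²·m⁴·s⁻⁴.
  Combining: m⁻¹·cd·A·kg⁻¹·N⁻¹·C⁻¹·s²·J² = m⁻¹ · cd · A · kg⁻¹ · (kg⁻¹·m⁻¹·s²) · (s⁻¹·A⁻¹) · s² · (kg²·m⁴·s⁻⁴) = m²·s⁻¹·cd.
Left is kg·m²·s⁻¹·cd; right is m²·s⁻¹·cd — different.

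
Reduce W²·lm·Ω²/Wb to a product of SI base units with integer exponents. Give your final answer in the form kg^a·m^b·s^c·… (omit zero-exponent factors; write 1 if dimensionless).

kg³·m⁶·s⁻¹⁰·A⁻³·cd

W = kg·m²·s⁻³.
So W² = kg²·m⁴·s⁻⁶.
lm = cd.
Ω = kg·m²·s⁻³·A⁻².
So Ω² = kg²·m⁴·s⁻⁶·A⁻⁴.
Wb = kg·m²·s⁻²·A⁻¹.
So Wb⁻¹ = kg⁻¹·m⁻²·s²·A.
Combining: W²·lm·Ω²·Wb⁻¹ = (kg²·m⁴·s⁻⁶) · cd · (kg²·m⁴·s⁻⁶·A⁻⁴) · (kg⁻¹·m⁻²·s²·A) = kg³·m⁶·s⁻¹⁰·A⁻³·cd.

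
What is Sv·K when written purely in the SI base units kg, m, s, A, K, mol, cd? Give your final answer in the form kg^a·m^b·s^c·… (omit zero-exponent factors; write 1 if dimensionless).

m²·s⁻²·K

Sv = J/kg (equivalent dose = energy per mass),
    = m²·s⁻².
Combining: Sv·K = (m²·s⁻²) · K = m²·s⁻²·K.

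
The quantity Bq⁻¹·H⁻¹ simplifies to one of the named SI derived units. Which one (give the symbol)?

Bq = 1/s = s⁻¹ (activity is decays per second).
So Bq⁻¹ = s.
H = Wb/A (inductance = flux per current),
    = kg·m²·s⁻²·A⁻².
So H⁻¹ = kg⁻¹·m⁻²·s²·A².
Combining: Bq⁻¹·H⁻¹ = s · (kg⁻¹·m⁻²·s²·A²) = kg⁻¹·m⁻²·s³·A².
kg⁻¹·m⁻²·s³·A² is the base-SI form of the siemens.

S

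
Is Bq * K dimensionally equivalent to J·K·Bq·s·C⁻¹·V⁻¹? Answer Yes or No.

No

Left side:
  Bq = 1/s = s⁻¹ (activity is decays per second).
  Combining: Bq·K = s⁻¹ · K = s⁻¹·K.
Right side:
  J = kg·m²·s⁻².
  Bq = s⁻¹.
  C = s·A.
  So C⁻¹ = s⁻¹·A⁻¹.
  V = kg·m²·s⁻³·A⁻¹.
  So V⁻¹ = kg⁻¹·m⁻²·s³·A.
  Combining: J·K·Bq·s·C⁻¹·V⁻¹ = (kg·m²·s⁻²) · K · s⁻¹ · s · (s⁻¹·A⁻¹) · (kg⁻¹·m⁻²·s³·A) = K.
Left is s⁻¹·K; right is K — different.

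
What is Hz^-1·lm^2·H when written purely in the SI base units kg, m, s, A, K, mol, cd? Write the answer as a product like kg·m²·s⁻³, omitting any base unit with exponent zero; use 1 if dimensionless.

Hz = s⁻¹.
So Hz⁻¹ = s.
lm = cd.
So lm² = cd².
H = kg·m²·s⁻²·A⁻².
Combining: Hz⁻¹·lm²·H = s · cd² · (kg·m²·s⁻²·A⁻²) = kg·m²·s⁻¹·A⁻²·cd².

kg·m²·s⁻¹·A⁻²·cd²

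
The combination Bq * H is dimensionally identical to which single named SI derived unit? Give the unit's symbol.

Ω

Bq = s⁻¹.
H = kg·m²·s⁻²·A⁻².
Combining: Bq·H = s⁻¹ · (kg·m²·s⁻²·A⁻²) = kg·m²·s⁻³·A⁻².
kg·m²·s⁻³·A⁻² is the base-SI form of the ohm.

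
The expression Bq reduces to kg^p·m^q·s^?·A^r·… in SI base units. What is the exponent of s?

-1

Bq = 1/s = s⁻¹ (activity is decays per second).
The exponent of s is -1.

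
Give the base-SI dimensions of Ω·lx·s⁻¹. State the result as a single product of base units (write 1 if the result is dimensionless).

Ω = kg·m²·s⁻³·A⁻².
lx = m⁻²·cd.
Combining: Ω·lx·s⁻¹ = (kg·m²·s⁻³·A⁻²) · (m⁻²·cd) · s⁻¹ = kg·s⁻⁴·A⁻²·cd.

kg·s⁻⁴·A⁻²·cd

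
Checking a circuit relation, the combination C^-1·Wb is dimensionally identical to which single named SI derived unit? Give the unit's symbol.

Ω

C = A·s = s·A (charge = current × time).
So C⁻¹ = s⁻¹·A⁻¹.
Wb = V·s (flux: a volt is a weber per second),
    = kg·m²·s⁻²·A⁻¹.
Combining: C⁻¹·Wb = (s⁻¹·A⁻¹) · (kg·m²·s⁻²·A⁻¹) = kg·m²·s⁻³·A⁻².
kg·m²·s⁻³·A⁻² is the base-SI form of the ohm.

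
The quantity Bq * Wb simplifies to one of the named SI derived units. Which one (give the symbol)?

Bq = s⁻¹.
Wb = kg·m²·s⁻²·A⁻¹.
Combining: Bq·Wb = s⁻¹ · (kg·m²·s⁻²·A⁻¹) = kg·m²·s⁻³·A⁻¹.
kg·m²·s⁻³·A⁻¹ is the base-SI form of the volt.

V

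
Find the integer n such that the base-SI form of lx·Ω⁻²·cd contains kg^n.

lx = m⁻²·cd.
Ω = kg·m²·s⁻³·A⁻².
So Ω⁻² = kg⁻²·m⁻⁴·s⁶·A⁴.
Combining: lx·Ω⁻²·cd = (m⁻²·cd) · (kg⁻²·m⁻⁴·s⁶·A⁴) · cd = kg⁻²·m⁻⁶·s⁶·A⁴·cd².
The exponent of kg is -2.

-2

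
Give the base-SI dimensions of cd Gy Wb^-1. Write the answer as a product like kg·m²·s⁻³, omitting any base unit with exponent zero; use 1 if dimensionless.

kg⁻¹·A·cd

Gy = J/kg (absorbed dose = energy per mass),
    = m²·s⁻².
Wb = V·s (flux: a volt is a weber per second),
    = kg·m²·s⁻²·A⁻¹.
So Wb⁻¹ = kg⁻¹·m⁻²·s²·A.
Combining: cd·Gy·Wb⁻¹ = cd · (m²·s⁻²) · (kg⁻¹·m⁻²·s²·A) = kg⁻¹·A·cd.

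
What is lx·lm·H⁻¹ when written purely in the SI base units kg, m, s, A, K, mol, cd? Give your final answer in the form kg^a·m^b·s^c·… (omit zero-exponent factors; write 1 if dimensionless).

kg⁻¹·m⁻⁴·s²·A²·cd²

lx = lm/m² (illuminance = luminous flux per area),
    = m⁻²·cd.
lm = cd·sr = cd (luminous flux; sr is dimensionless).
H = Wb/A (inductance = flux per current),
    = kg·m²·s⁻²·A⁻².
So H⁻¹ = kg⁻¹·m⁻²·s²·A².
Combining: lx·lm·H⁻¹ = (m⁻²·cd) · cd · (kg⁻¹·m⁻²·s²·A²) = kg⁻¹·m⁻⁴·s²·A²·cd².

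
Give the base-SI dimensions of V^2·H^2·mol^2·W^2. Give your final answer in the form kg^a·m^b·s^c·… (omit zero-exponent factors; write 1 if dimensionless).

kg⁶·m¹²·s⁻¹⁶·A⁻⁶·mol²

V = W/A (potential = power per current),
    = kg·m²·s⁻³·A⁻¹.
So V² = kg²·m⁴·s⁻⁶·A⁻².
H = Wb/A (inductance = flux per current),
    = kg·m²·s⁻²·A⁻².
So H² = kg²·m⁴·s⁻⁴·A⁻⁴.
W = J/s (power = energy per time),
    = kg·m²·s⁻³.
So W² = kg²·m⁴·s⁻⁶.
Combining: V²·H²·mol²·W² = (kg²·m⁴·s⁻⁶·A⁻²) · (kg²·m⁴·s⁻⁴·A⁻⁴) · mol² · (kg²·m⁴·s⁻⁶) = kg⁶·m¹²·s⁻¹⁶·A⁻⁶·mol².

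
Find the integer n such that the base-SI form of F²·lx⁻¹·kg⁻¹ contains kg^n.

-3

F = C/V (capacitance = charge per voltage),
    = A·s/(kg·m²·s⁻³·A⁻¹) (substituting C and V),
    = kg⁻¹·m⁻²·s⁴·A².
So F² = kg⁻²·m⁻⁴·s⁸·A⁴.
lx = lm/m² (illuminance = luminous flux per area),
    = m⁻²·cd.
So lx⁻¹ = m²·cd⁻¹.
Combining: F²·lx⁻¹·kg⁻¹ = (kg⁻²·m⁻⁴·s⁸·A⁴) · (m²·cd⁻¹) · kg⁻¹ = kg⁻³·m⁻²·s⁸·A⁴·cd⁻¹.
The exponent of kg is -3.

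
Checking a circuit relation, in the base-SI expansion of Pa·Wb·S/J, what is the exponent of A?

J = N·m (work = force × distance),
    = kg·m²·s⁻².
So J⁻¹ = kg⁻¹·m⁻²·s².
Pa = N/m² (pressure = force per area),
    = kg·m⁻¹·s⁻².
Wb = V·s (flux: a volt is a weber per second),
    = kg·m²·s⁻²·A⁻¹.
S = 1/Ω (conductance is reciprocal resistance),
    = kg⁻¹·m⁻²·s³·A².
Combining: J⁻¹·Pa·Wb·S = (kg⁻¹·m⁻²·s²) · (kg·m⁻¹·s⁻²) · (kg·m²·s⁻²·A⁻¹) · (kg⁻¹·m⁻²·s³·A²) = m⁻³·s·A.
The exponent of A is 1.

1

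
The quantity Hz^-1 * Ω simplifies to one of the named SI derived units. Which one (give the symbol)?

Hz = s⁻¹.
So Hz⁻¹ = s.
Ω = kg·m²·s⁻³·A⁻².
Combining: Hz⁻¹·Ω = s · (kg·m²·s⁻³·A⁻²) = kg·m²·s⁻²·A⁻².
kg·m²·s⁻²·A⁻² is the base-SI form of the henry.

H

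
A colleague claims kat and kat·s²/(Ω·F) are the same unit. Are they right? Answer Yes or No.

Left side:
  kat = mol/s = s⁻¹·mol (catalytic activity).
Right side:
  Ω = V/A (resistance = voltage per current),
      = kg·m²·s⁻³·A⁻².
  So Ω⁻¹ = kg⁻¹·m⁻²·s³·A².
  kat = mol/s = s⁻¹·mol (catalytic activity).
  F = C/V (capacitance = charge per voltage),
      = A·s/(kg·m²·s⁻³·A⁻¹) (substituting C and V),
      = kg⁻¹·m⁻²·s⁴·A².
  So F⁻¹ = kg·m²·s⁻⁴·A⁻².
  Combining: Ω⁻¹·kat·s²·F⁻¹ = (kg⁻¹·m⁻²·s³·A²) · (s⁻¹·mol) · s² · (kg·m²·s⁻⁴·A⁻²) = mol.
Left is s⁻¹·mol; right is mol — different.

No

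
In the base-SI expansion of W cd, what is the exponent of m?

W = kg·m²·s⁻³.
Combining: W·cd = (kg·m²·s⁻³) · cd = kg·m²·s⁻³·cd.
The exponent of m is 2.

2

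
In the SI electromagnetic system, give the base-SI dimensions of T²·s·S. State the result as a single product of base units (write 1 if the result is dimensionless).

T = Wb/m² (flux density = flux per area),
    = kg·s⁻²·A⁻¹.
So T² = kg²·s⁻⁴·A⁻².
S = 1/Ω (conductance is reciprocal resistance),
    = kg⁻¹·m⁻²·s³·A².
Combining: T²·s·S = (kg²·s⁻⁴·A⁻²) · s · (kg⁻¹·m⁻²·s³·A²) = kg·m⁻².

kg·m⁻²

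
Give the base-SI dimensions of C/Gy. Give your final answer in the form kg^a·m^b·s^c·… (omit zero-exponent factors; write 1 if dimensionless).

m⁻²·s³·A

C = s·A.
Gy = m²·s⁻².
So Gy⁻¹ = m⁻²·s².
Combining: C·Gy⁻¹ = (s·A) · (m⁻²·s²) = m⁻²·s³·A.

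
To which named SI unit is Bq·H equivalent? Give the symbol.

Bq = 1/s = s⁻¹ (activity is decays per second).
H = Wb/A (inductance = flux per current),
    = kg·m²·s⁻²·A⁻².
Combining: Bq·H = s⁻¹ · (kg·m²·s⁻²·A⁻²) = kg·m²·s⁻³·A⁻².
kg·m²·s⁻³·A⁻² is the base-SI form of the ohm.

Ω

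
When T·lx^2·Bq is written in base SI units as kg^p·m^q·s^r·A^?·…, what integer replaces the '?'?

-1

T = Wb/m² (flux density = flux per area),
    = kg·s⁻²·A⁻¹.
lx = lm/m² (illuminance = luminous flux per area),
    = m⁻²·cd.
So lx² = m⁻⁴·cd².
Bq = 1/s = s⁻¹ (activity is decays per second).
Combining: T·lx²·Bq = (kg·s⁻²·A⁻¹) · (m⁻⁴·cd²) · s⁻¹ = kg·m⁻⁴·s⁻³·A⁻¹·cd².
The exponent of A is -1.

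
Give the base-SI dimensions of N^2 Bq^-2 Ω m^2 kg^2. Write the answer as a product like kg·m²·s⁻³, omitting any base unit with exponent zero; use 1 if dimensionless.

N = kg·m/s² = kg·m·s⁻² (force = mass × acceleration).
So N² = kg²·m²·s⁻⁴.
Bq = 1/s = s⁻¹ (activity is decays per second).
So Bq⁻² = s².
Ω = V/A (resistance = voltage per current),
    = kg·m²·s⁻³·A⁻².
Combining: N²·Bq⁻²·Ω·m²·kg² = (kg²·m²·s⁻⁴) · s² · (kg·m²·s⁻³·A⁻²) · m² · kg² = kg⁵·m⁶·s⁻⁵·A⁻².

kg⁵·m⁶·s⁻⁵·A⁻²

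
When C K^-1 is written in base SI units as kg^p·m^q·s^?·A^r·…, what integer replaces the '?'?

C = A·s = s·A (charge = current × time).
Combining: C·K⁻¹ = (s·A) · K⁻¹ = s·A·K⁻¹.
The exponent of s is 1.

1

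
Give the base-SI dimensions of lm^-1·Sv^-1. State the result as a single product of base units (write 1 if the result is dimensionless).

m⁻²·s²·cd⁻¹

lm = cd·sr = cd (luminous flux; sr is dimensionless).
So lm⁻¹ = cd⁻¹.
Sv = J/kg (equivalent dose = energy per mass),
    = m²·s⁻².
So Sv⁻¹ = m⁻²·s².
Combining: lm⁻¹·Sv⁻¹ = cd⁻¹ · (m⁻²·s²) = m⁻²·s²·cd⁻¹.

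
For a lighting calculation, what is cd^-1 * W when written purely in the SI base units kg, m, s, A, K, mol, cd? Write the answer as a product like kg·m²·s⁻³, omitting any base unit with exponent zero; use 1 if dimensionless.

W = kg·m²·s⁻³.
Combining: cd⁻¹·W = cd⁻¹ · (kg·m²·s⁻³) = kg·m²·s⁻³·cd⁻¹.

kg·m²·s⁻³·cd⁻¹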